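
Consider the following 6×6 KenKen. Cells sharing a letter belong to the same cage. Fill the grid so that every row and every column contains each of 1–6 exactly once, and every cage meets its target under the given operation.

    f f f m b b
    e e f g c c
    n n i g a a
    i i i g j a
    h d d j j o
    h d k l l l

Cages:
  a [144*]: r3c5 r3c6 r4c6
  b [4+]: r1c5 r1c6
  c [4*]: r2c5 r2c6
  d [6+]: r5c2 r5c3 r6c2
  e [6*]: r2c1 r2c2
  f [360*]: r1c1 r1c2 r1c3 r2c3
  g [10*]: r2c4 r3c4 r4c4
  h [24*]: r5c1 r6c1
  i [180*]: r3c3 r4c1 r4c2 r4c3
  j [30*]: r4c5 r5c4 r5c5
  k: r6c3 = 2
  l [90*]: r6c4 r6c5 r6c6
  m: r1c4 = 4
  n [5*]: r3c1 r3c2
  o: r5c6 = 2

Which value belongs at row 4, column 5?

2

Cage m is given, leaving r1c4 = 4.
The 3 cells of cage a must have product 144, so r3c5 = 6.
The 3 cells of cage a must have product 144, so r3c6 = 4.
Cage a has product 144, so r4c6 = 6.
Cage o is given; hence r5c6 = 2.
Cage k is given, so r6c3 = 2.
Cage c needs two cells with product 4, so r2c5 = 4.
4 is placed in column 6, which forces r2c6 = 1.
Cage i has product 180, which forces r3c3 = 3.
The 3 cells of cage d must have sum 6, so r5c2 = 4.
Cage d has sum 6; hence r5c3 = 1.
The 3 cells of cage d must have sum 6, so r6c2 = 1.
Cage l has product 90, so r6c4 = 6.
Cage f needs product 360; hence r1c3 = 5.
Cage b's pair has sum 4; hence r1c5 = 1.
1 is placed in column 6; hence r1c6 = 3.
Row 2 now contains 4, so r2c3 = 6.
The two cells of cage n must have product 5; hence r3c1 = 1.
1 is placed in column 2, so r3c2 = 5.
Row 3 already has 5, so r3c4 = 2.
5 is placed in column 2, which forces r4c2 = 3.
Column 3 already has 5; hence r4c3 = 4.
Cage j has product 30, so r4c5 = 2.
Row 5 now contains 4, which forces r5c1 = 6.
6 is placed in row 6, so r6c1 = 4.
Column 6 now contains 3, which forces r6c6 = 5.
6 is placed in column 1, which forces r1c1 = 2.
Cage f has product 360, which forces r1c2 = 6.
Cage e's pair has product 6, so r2c1 = 3.
Column 2 now contains 3; hence r2c2 = 2.
2 is placed in column 4, leaving r2c4 = 5.
Row 4 already has 4, which forces r4c1 = 5.
The 3 cells of cage g must have product 10, so r4c4 = 1.
5 is placed in column 4; hence r5c4 = 3.
Row 5 already has 3; hence r5c5 = 5.
Row 6 already has 5; hence r6c5 = 3.
Completed grid: 2 6 5 4 1 3 / 3 2 6 5 4 1 / 1 5 3 2 6 4 / 5 3 4 1 2 6 / 6 4 1 3 5 2 / 4 1 2 6 3 5.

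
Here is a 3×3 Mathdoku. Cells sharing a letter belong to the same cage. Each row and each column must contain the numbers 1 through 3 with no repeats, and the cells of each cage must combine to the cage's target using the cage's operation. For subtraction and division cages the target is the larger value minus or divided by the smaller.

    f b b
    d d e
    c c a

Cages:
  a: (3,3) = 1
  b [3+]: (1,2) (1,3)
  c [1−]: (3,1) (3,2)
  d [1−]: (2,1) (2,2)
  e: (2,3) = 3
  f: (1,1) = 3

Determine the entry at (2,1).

Cage f is a single given cell; hence (1,1) = 3.
Cage e is a single given cell; hence (2,3) = 3.
Cage a is given, leaving (3,3) = 1.
The two cells of cage b must have sum 3, so (1,2) = 1.
Column 3 now contains 1; hence (1,3) = 2.
Column 2 already has 1, so (2,2) = 2.
Row 3 already has 1; hence (3,1) = 2.
The two cells of cage c must have difference 1; hence (3,2) = 3.
2 is placed in row 2, which forces (2,1) = 1.
Completed grid: 3 1 2 / 1 2 3 / 2 3 1.

1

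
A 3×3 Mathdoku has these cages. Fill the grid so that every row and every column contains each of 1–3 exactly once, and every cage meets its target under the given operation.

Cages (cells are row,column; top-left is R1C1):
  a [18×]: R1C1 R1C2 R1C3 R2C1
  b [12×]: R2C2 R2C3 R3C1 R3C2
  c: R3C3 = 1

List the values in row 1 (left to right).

Cage a needs product 18, leaving R2C1 = 3.
C is a freebie, so R3C3 = 1.
Cage b needs product 12, so R2C2 = 1.
1 is placed in column 3; hence R2C3 = 2.
Row 3 already has 1; hence R3C1 = 2.
The 4 cells of cage b must have product 12, so R3C2 = 3.
2 is placed in column 1, which forces R1C1 = 1.
Column 2 already has 3, which forces R1C2 = 2.
2 is placed in column 3, which forces R1C3 = 3.
Completed grid: 1 2 3 / 3 1 2 / 2 3 1.

1 2 3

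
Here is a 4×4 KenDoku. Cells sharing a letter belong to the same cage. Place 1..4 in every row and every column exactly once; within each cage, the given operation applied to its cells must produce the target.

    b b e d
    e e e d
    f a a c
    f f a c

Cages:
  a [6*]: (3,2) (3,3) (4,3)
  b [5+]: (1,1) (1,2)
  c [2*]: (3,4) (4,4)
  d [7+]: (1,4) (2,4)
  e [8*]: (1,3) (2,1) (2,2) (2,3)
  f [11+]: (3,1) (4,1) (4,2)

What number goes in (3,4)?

2

The 4 cells of cage e must have product 8, which forces (1,3) = 1.
Cage f has sum 11, so (3,1) = 4.
The 3 cells of cage f must have sum 11, which forces (4,1) = 3.
Cage f has sum 11, leaving (4,2) = 4.
Row 4 already has 3, so (4,3) = 2.
2 is placed in row 4, so (4,4) = 1.
Column 1 already has 3, leaving (1,1) = 2.
Cage b needs two cells with sum 5, leaving (1,2) = 3.
Row 1 now contains 3, which forces (1,4) = 4.
Column 1 already has 2, which forces (2,1) = 1.
Row 2 already has 1, so (2,2) = 2.
Column 3 already has 2, which forces (2,3) = 4.
Column 4 now contains 4, so (2,4) = 3.
The 3 cells of cage a must have product 6, which forces (3,2) = 1.
Column 3 already has 2, leaving (3,3) = 3.
Column 4 already has 1, which forces (3,4) = 2.
Filled in: 2 3 1 4 / 1 2 4 3 / 4 1 3 2 / 3 4 2 1.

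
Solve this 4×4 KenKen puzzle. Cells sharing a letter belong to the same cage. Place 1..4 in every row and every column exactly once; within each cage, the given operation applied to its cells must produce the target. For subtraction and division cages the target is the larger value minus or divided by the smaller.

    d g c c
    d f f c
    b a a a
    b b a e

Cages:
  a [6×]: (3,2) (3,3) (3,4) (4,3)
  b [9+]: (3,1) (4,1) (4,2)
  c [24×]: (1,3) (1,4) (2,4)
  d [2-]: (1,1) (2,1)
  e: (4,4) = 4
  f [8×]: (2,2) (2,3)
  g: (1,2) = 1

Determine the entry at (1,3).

4

G is a freebie; hence (1,2) = 1.
Cage a has product 6, leaving (4,3) = 1.
Cage e is a single given cell, so (4,4) = 4.
The 3 cells of cage c must have product 24, which forces (1,3) = 4.
Column 3 now contains 4; hence (2,3) = 2.
2 is placed in row 2, leaving (2,4) = 3.
The 3 cells of cage b must have sum 9; hence (3,1) = 4.
2 is placed in column 3; hence (3,3) = 3.
Cage a needs product 6; hence (3,4) = 1.
Cage d's pair has difference 2, leaving (1,1) = 3.
Column 4 now contains 3, which forces (1,4) = 2.
4 is placed in column 1, so (2,1) = 1.
2 is placed in row 2; hence (2,2) = 4.
Row 3 now contains 3, which forces (3,2) = 2.
Column 1 already has 3, which forces (4,1) = 2.
Column 2 now contains 2, which forces (4,2) = 3.
Completed grid: 3 1 4 2 / 1 4 2 3 / 4 2 3 1 / 2 3 1 4.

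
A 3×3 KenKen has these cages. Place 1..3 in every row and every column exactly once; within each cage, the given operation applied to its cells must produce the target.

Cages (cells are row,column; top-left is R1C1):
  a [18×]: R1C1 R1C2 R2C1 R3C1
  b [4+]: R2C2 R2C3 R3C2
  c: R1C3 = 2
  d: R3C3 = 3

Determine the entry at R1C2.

The 4 cells of cage a must have product 18, so R1C2 = 3.
C is a freebie; hence R1C3 = 2.
Cage b needs sum 4, leaving R2C2 = 2.
The 3 cells of cage b must have sum 4, so R2C3 = 1.
Cage b needs sum 4, which forces R3C2 = 1.
Cage d is given; hence R3C3 = 3.
Row 1 already has 2, which forces R1C1 = 1.
Row 2 now contains 1, which forces R2C1 = 3.
Row 3 already has 3, which forces R3C1 = 2.
Filled in: 1 3 2 / 3 2 1 / 2 1 3.

3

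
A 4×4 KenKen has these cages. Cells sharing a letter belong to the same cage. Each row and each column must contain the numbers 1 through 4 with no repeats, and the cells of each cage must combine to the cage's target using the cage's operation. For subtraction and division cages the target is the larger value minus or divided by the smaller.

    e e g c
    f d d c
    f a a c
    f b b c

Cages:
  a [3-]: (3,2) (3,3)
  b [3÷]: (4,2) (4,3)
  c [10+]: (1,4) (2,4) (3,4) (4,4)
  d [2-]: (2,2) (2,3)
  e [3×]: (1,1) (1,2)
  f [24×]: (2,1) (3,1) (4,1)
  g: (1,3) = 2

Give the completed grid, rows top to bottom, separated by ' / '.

1 3 2 4 / 3 2 4 1 / 2 4 1 3 / 4 1 3 2

G is a freebie, which forces (1,3) = 2.
The only place for 4 in row 1 is (1,4).
Row 4 needs a 4, and only (4,1) is open for it.
In row 2, 4 can only go at (2,3), so (2,3) = 4.
Cage d's pair has difference 2, so (2,2) = 2.
The two cells of cage a must have difference 3, leaving (3,2) = 4.
Column 3 now contains 4, which forces (3,3) = 1.
Column 3 already has 1, which forces (4,3) = 3.
2 is placed in row 2, so (2,1) = 3.
3 is placed in row 2, leaving (2,4) = 1.
Cage f has product 24, which forces (3,1) = 2.
Row 3 now contains 2, leaving (3,4) = 3.
3 is placed in row 4, leaving (4,2) = 1.
Column 4 already has 1, leaving (4,4) = 2.
Column 1 now contains 3, so (1,1) = 1.
1 is placed in column 2; hence (1,2) = 3.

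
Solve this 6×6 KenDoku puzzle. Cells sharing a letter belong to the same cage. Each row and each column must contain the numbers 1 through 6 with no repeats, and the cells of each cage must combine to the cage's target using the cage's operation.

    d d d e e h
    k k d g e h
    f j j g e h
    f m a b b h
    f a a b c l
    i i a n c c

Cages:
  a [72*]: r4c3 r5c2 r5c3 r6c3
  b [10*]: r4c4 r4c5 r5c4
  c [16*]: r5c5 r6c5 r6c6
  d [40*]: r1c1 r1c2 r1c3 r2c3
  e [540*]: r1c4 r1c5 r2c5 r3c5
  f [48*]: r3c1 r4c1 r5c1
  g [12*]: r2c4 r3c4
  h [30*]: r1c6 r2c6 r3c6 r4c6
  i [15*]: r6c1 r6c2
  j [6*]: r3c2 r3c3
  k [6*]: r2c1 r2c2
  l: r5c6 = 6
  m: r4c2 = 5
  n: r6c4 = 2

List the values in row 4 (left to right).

The 4 cells of cage e must have product 540, which forces r1c4 = 6.
Cage m is given; hence r4c2 = 5.
Cage l is given, so r5c6 = 6.
Column 2 already has 5, so r6c2 = 3.
Cage n is a single given cell, leaving r6c4 = 2.
2 is placed in row 6, leaving r6c6 = 4.
Column 4 now contains 2, which forces r4c4 = 1.
The 3 cells of cage b must have product 10; hence r4c5 = 2.
Row 4 now contains 2, leaving r4c6 = 3.
The 3 cells of cage b must have product 10, leaving r5c4 = 5.
Cage c needs product 16; hence r5c5 = 4.
Row 6 already has 3, so r6c1 = 5.
Row 6 already has 4, which forces r6c5 = 1.
The 4 cells of cage a must have product 72, so r4c3 = 4.
Row 5 already has 4, which forces r5c1 = 2.
Cage a needs product 72, so r5c2 = 1.
Cage a has product 72, leaving r5c3 = 3.
Row 6 now contains 1; hence r6c3 = 6.
The 3 cells of cage f must have product 48, which forces r3c1 = 4.
Cage j needs two cells with product 6, which forces r3c2 = 6.
6 is placed in column 3, leaving r3c3 = 1.
Row 3 already has 4, which forces r3c4 = 3.
Row 3 already has 3, so r3c5 = 5.
5 is placed in row 3, so r3c6 = 2.
Row 4 now contains 4; hence r4c1 = 6.
4 is placed in column 1; hence r1c1 = 1.
The 4 cells of cage d must have product 40, which forces r1c2 = 4.
Column 5 already has 5, so r1c5 = 3.
Row 1 already has 1, so r1c6 = 5.
Cage k's pair has product 6; hence r2c1 = 3.
Column 2 now contains 6, so r2c2 = 2.
Row 2 already has 2, which forces r2c3 = 5.
Column 4 already has 3, leaving r2c4 = 4.
Cage e needs product 540, which forces r2c5 = 6.
Column 6 already has 5; hence r2c6 = 1.
Row 1 already has 5, so r1c3 = 2.
Filled in: 1 4 2 6 3 5 / 3 2 5 4 6 1 / 4 6 1 3 5 2 / 6 5 4 1 2 3 / 2 1 3 5 4 6 / 5 3 6 2 1 4.

6 5 4 1 2 3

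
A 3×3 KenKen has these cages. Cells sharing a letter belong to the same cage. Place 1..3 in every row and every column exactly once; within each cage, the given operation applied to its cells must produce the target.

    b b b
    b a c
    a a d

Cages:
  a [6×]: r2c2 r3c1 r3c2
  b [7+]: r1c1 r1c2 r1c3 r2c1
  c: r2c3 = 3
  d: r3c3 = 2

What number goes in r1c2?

Cage b has sum 7, which forces r2c1 = 1.
Cage c is a single given cell, so r2c3 = 3.
Cage d is a single given cell, leaving r3c3 = 2.
Column 3 now contains 2; hence r1c3 = 1.
Row 2 now contains 3; hence r2c2 = 2.
2 is placed in row 3, which forces r3c1 = 3.
Cage a needs product 6; hence r3c2 = 1.
3 is placed in column 1, leaving r1c1 = 2.
Column 2 already has 2, leaving r1c2 = 3.
Filled in: 2 3 1 / 1 2 3 / 3 1 2.

3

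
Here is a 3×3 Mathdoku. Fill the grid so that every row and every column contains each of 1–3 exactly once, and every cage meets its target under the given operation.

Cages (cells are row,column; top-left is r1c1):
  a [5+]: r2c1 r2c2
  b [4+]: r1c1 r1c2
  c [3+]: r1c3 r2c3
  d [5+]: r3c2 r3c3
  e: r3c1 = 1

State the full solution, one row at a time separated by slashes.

3 1 2 / 2 3 1 / 1 2 3

Cage e is a single given cell; hence r3c1 = 1.
Column 1 now contains 1, so r1c1 = 3.
Cage b needs two cells with sum 4, so r1c2 = 1.
Row 1 already has 1; hence r1c3 = 2.
3 is placed in column 1, which forces r2c1 = 2.
Row 2 already has 2, leaving r2c2 = 3.
Column 3 now contains 2, leaving r2c3 = 1.
3 is placed in column 2, which forces r3c2 = 2.
Column 3 now contains 2, so r3c3 = 3.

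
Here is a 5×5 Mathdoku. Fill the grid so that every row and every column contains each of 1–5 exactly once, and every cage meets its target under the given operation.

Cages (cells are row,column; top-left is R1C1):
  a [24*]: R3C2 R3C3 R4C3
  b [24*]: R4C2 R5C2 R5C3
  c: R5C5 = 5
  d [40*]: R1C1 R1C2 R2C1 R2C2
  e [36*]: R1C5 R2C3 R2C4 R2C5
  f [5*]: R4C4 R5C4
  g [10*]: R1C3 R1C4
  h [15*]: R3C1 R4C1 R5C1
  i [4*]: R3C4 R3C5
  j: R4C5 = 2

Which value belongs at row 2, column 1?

Cage e has product 36, which forces R1C5 = 3.
Cage j is given, leaving R4C5 = 2.
Cage c is given; hence R5C5 = 5.
The two cells of cage f must have product 5; hence R4C4 = 5.
Row 5 already has 5, leaving R5C4 = 1.
Cage g's pair has product 10, leaving R1C3 = 5.
Column 4 now contains 5, leaving R1C4 = 2.
The 3 cells of cage h must have product 15, which forces R3C1 = 5.
Column 4 already has 1, leaving R3C4 = 4.
The two cells of cage i must have product 4, which forces R3C5 = 1.
Cage h needs product 15, so R4C1 = 1.
1 is placed in row 5; hence R5C1 = 3.
Column 1 already has 1; hence R1C1 = 4.
Cage d needs product 40, leaving R1C2 = 1.
Cage d needs product 40, so R2C1 = 2.
Cage d needs product 40, leaving R2C2 = 5.
Cage e has product 36, which forces R2C3 = 1.
Column 4 already has 4; hence R2C4 = 3.
Column 5 now contains 1, so R2C5 = 4.
Cage b has product 24, so R4C2 = 3.
Cage a needs product 24, which forces R4C3 = 4.
Column 3 now contains 4; hence R5C3 = 2.
Column 2 now contains 3, so R3C2 = 2.
Column 3 already has 2, which forces R3C3 = 3.
Row 5 now contains 2, leaving R5C2 = 4.
The full grid is 4 1 5 2 3 / 2 5 1 3 4 / 5 2 3 4 1 / 1 3 4 5 2 / 3 4 2 1 5.

2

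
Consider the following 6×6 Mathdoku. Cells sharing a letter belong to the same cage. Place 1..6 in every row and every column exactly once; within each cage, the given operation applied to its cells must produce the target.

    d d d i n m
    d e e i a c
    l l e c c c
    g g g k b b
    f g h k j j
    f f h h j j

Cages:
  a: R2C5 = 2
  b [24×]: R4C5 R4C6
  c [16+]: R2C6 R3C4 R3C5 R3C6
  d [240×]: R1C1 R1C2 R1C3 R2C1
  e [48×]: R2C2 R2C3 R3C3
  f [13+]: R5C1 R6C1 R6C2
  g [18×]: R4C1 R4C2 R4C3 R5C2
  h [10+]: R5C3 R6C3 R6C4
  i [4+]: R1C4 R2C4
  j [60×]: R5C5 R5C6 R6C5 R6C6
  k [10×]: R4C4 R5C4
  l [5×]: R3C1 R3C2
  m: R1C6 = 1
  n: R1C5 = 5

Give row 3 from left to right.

N is a freebie, so R1C5 = 5.
Cage m is a single given cell, so R1C6 = 1.
Cage a is given, so R2C5 = 2.
Row 1 now contains 1, so R1C4 = 3.
Cage d has product 240, which forces R2C1 = 5.
Cage i's pair has sum 4, which forces R2C4 = 1.
5 is placed in column 1, so R3C1 = 1.
Row 3 now contains 1, so R3C2 = 5.
In row 3, 3 can only go at R3C5, so R3C5 = 3.
Cage c has sum 16, which forces R2C6 = 3.
Cage e needs product 48, leaving R3C3 = 2.
The only place for 5 in row 4 is R4C4.
Column 4 now contains 5, so R5C4 = 2.
Row 5 already has 2; hence R5C6 = 5.
Column 6 already has 5, leaving R6C6 = 2.
The only place for 4 in row 5 is R5C1.
Row 5 needs a 6, and only R5C5 is open for it.
Column 5 already has 6, leaving R4C5 = 4.
The two cells of cage b must have product 24, leaving R4C6 = 6.
Column 5 already has 6, which forces R6C5 = 1.
Cage c needs sum 16, so R3C4 = 6.
Column 6 now contains 6; hence R3C6 = 4.
Cage g has product 18, leaving R5C2 = 3.
Cage h has sum 10, which forces R5C3 = 1.
3 is placed in column 2, so R6C2 = 6.
Column 4 now contains 6; hence R6C4 = 4.
6 is placed in column 2, which forces R2C2 = 4.
The 3 cells of cage e must have product 48; hence R2C3 = 6.
Cage g needs product 18, leaving R4C1 = 2.
Cage g has product 18, so R4C2 = 1.
Column 3 already has 1, so R4C3 = 3.
Row 6 already has 6, leaving R6C1 = 3.
Cage h needs sum 10, so R6C3 = 5.
Column 1 already has 2; hence R1C1 = 6.
Column 2 already has 4, leaving R1C2 = 2.
Column 3 now contains 6, so R1C3 = 4.
The full grid is 6 2 4 3 5 1 / 5 4 6 1 2 3 / 1 5 2 6 3 4 / 2 1 3 5 4 6 / 4 3 1 2 6 5 / 3 6 5 4 1 2.

1 5 2 6 3 4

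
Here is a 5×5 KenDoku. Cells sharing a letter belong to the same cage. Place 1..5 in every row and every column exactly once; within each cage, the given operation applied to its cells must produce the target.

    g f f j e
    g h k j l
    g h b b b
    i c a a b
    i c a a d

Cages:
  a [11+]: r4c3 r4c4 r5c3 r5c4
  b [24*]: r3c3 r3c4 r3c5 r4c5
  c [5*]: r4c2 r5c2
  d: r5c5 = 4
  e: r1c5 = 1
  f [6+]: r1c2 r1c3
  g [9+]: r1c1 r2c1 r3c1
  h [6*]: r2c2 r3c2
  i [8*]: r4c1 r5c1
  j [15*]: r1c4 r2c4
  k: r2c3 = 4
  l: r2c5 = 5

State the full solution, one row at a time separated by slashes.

3 4 2 5 1 / 1 2 4 3 5 / 5 3 1 4 2 / 4 1 5 2 3 / 2 5 3 1 4

Cage e is a single given cell; hence r1c5 = 1.
Cage k is a single given cell; hence r2c3 = 4.
Cage l is a single given cell, leaving r2c5 = 5.
Cage d is given, so r5c5 = 4.
The two cells of cage f must have sum 6, which forces r1c2 = 4.
Cage f needs two cells with sum 6, leaving r1c3 = 2.
The two cells of cage j must have product 15; hence r1c4 = 5.
Row 2 now contains 5, leaving r2c4 = 3.
The 4 cells of cage b must have product 24; hence r3c3 = 1.
Cage b needs product 24, leaving r3c4 = 4.
The two cells of cage i must have product 8, which forces r4c1 = 4.
4 is placed in row 5; hence r5c1 = 2.
Row 5 now contains 2, so r5c4 = 1.
Row 1 now contains 5, leaving r1c1 = 3.
Column 1 now contains 2, which forces r2c1 = 1.
Row 2 already has 3; hence r2c2 = 2.
Cage g needs sum 9, so r3c1 = 5.
Cage h needs two cells with product 6; hence r3c2 = 3.
Row 3 now contains 3, so r3c5 = 2.
The two cells of cage c must have product 5, leaving r4c2 = 1.
Column 4 already has 1; hence r4c4 = 2.
Column 5 already has 2, leaving r4c5 = 3.
Row 5 already has 1, leaving r5c2 = 5.
Row 5 already has 5, so r5c3 = 3.
Row 4 now contains 3, so r4c3 = 5.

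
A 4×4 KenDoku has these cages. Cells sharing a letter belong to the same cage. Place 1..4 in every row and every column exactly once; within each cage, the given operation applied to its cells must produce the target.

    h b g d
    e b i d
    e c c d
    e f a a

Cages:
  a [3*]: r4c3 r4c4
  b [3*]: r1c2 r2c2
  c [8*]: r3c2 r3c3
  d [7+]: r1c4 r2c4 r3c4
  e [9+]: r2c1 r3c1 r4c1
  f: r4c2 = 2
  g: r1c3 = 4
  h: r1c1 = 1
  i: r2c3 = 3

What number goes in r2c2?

Cage h is a single given cell; hence r1c1 = 1.
Row 1 already has 1; hence r1c2 = 3.
G is a freebie, which forces r1c3 = 4.
Row 1 now contains 4; hence r1c4 = 2.
3 is placed in column 2, leaving r2c2 = 1.
Cage i is given, so r2c3 = 3.
Row 2 now contains 1, leaving r2c4 = 4.
Column 3 already has 4, leaving r3c3 = 2.
Column 4 already has 4; hence r3c4 = 1.
Cage f is a single given cell; hence r4c2 = 2.
Column 3 now contains 3, so r4c3 = 1.
1 is placed in column 4; hence r4c4 = 3.
Row 2 already has 4, so r2c1 = 2.
Cage e has sum 9, so r3c1 = 3.
2 is placed in row 3, so r3c2 = 4.
Row 4 now contains 3, so r4c1 = 4.
The full grid is 1 3 4 2 / 2 1 3 4 / 3 4 2 1 / 4 2 1 3.

1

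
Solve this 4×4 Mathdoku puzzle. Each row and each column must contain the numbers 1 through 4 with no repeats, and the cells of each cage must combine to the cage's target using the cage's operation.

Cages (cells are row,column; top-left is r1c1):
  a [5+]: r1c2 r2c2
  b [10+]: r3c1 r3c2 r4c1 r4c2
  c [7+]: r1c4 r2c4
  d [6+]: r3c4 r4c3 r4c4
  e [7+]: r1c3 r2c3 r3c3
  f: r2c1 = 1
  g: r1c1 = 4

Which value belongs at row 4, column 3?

Cage g is a single given cell, so r1c1 = 4.
Row 1 now contains 4, so r1c4 = 3.
Cage f is given, which forces r2c1 = 1.
Column 4 already has 3, which forces r2c4 = 4.
Cage a's pair has sum 5, so r1c2 = 2.
Cage e has sum 7, leaving r1c3 = 1.
Cage a needs two cells with sum 5, leaving r2c2 = 3.
Row 2 now contains 4, so r2c3 = 2.
The 3 cells of cage e must have sum 7; hence r3c3 = 4.
Cage d has sum 6, leaving r4c3 = 3.
Cage b has sum 10, which forces r3c1 = 3.
Row 3 already has 4; hence r3c2 = 1.
Row 3 now contains 1, which forces r3c4 = 2.
Row 4 already has 3, which forces r4c1 = 2.
The 4 cells of cage b must have sum 10, so r4c2 = 4.
2 is placed in column 4; hence r4c4 = 1.
The full grid is 4 2 1 3 / 1 3 2 4 / 3 1 4 2 / 2 4 3 1.

3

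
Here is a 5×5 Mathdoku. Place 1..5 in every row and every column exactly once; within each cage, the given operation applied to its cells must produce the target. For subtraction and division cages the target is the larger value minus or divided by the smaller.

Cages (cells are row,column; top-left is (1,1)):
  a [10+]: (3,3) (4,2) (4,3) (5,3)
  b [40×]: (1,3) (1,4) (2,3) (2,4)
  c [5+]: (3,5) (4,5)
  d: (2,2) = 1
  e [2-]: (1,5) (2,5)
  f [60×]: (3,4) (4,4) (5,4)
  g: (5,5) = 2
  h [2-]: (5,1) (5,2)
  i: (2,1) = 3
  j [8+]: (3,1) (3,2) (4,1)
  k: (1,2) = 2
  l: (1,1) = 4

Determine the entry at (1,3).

5

Cage l is a single given cell, leaving (1,1) = 4.
Cage k is given; hence (1,2) = 2.
Cage i is a single given cell, leaving (2,1) = 3.
D is a freebie; hence (2,2) = 1.
Cage g is given, which forces (5,5) = 2.
Cage e needs two cells with difference 2; hence (1,5) = 3.
The two cells of cage e must have difference 2, leaving (2,5) = 5.
Cage j has sum 8, so (3,2) = 5.
The two cells of cage h must have difference 2; hence (5,2) = 3.
Column 2 now contains 3, so (4,2) = 4.
4 is placed in row 4; hence (4,5) = 1.
The 4 cells of cage a must have sum 10, leaving (5,3) = 1.
Column 3 now contains 1, leaving (1,3) = 5.
Cage b has product 40, so (1,4) = 1.
Cage j needs sum 8, leaving (3,1) = 1.
Column 5 now contains 1; hence (3,5) = 4.
Row 4 now contains 1, so (4,1) = 2.
Row 4 already has 2; hence (4,3) = 3.
3 is placed in row 4, which forces (4,4) = 5.
Row 5 now contains 1, leaving (5,1) = 5.
Column 4 already has 5, leaving (5,4) = 4.
Cage b has product 40, which forces (2,3) = 4.
4 is placed in column 4, so (2,4) = 2.
Column 3 now contains 3; hence (3,3) = 2.
Row 3 now contains 4; hence (3,4) = 3.
The full grid is 4 2 5 1 3 / 3 1 4 2 5 / 1 5 2 3 4 / 2 4 3 5 1 / 5 3 1 4 2.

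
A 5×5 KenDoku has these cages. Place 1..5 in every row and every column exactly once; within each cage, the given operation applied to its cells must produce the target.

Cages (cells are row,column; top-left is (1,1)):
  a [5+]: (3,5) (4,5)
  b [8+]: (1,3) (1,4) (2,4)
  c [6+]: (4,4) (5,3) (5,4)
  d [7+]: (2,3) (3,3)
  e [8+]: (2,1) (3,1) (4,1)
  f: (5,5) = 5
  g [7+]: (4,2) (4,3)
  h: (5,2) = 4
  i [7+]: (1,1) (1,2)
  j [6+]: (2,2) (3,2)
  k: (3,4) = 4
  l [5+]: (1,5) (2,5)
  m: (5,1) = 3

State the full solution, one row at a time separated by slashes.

K is a freebie, leaving (3,4) = 4.
M is a freebie, which forces (5,1) = 3.
Cage h is a single given cell, which forces (5,2) = 4.
Cage f is a single given cell, so (5,5) = 5.
Cage c has sum 6, leaving (4,4) = 3.
In row 2, 3 can only go at (2,5), so (2,5) = 3.
The two cells of cage l must have sum 5, so (1,5) = 2.
Column 5 now contains 3, leaving (3,5) = 1.
Cage a's pair has sum 5, so (4,5) = 4.
Cage i needs two cells with sum 7, which forces (1,1) = 4.
Cage i needs two cells with sum 7, which forces (1,2) = 3.
Cage j's pair has sum 6; hence (2,2) = 1.
Cage b has sum 8, so (2,4) = 2.
Row 3 already has 1, so (3,2) = 5.
Column 2 now contains 5, which forces (4,2) = 2.
Row 4 now contains 2, which forces (4,3) = 5.
2 is placed in column 4; hence (5,4) = 1.
Column 3 now contains 5; hence (1,3) = 1.
1 is placed in column 4, leaving (1,4) = 5.
2 is placed in row 2, which forces (2,1) = 5.
Column 3 now contains 5; hence (2,3) = 4.
Row 3 now contains 5, leaving (3,1) = 2.
Cage d's pair has sum 7, leaving (3,3) = 3.
Row 4 now contains 5, which forces (4,1) = 1.
1 is placed in row 5; hence (5,3) = 2.

4 3 1 5 2 / 5 1 4 2 3 / 2 5 3 4 1 / 1 2 5 3 4 / 3 4 2 1 5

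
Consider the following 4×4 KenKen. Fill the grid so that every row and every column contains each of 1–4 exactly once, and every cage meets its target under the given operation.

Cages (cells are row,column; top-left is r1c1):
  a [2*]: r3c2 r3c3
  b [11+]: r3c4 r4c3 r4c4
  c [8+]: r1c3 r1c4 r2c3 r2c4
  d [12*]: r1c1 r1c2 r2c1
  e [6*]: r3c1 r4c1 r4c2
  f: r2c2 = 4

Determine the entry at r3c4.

4

Cage f is given, which forces r2c2 = 4.
The 3 cells of cage b must have sum 11; hence r3c4 = 4.
The 3 cells of cage b must have sum 11; hence r4c3 = 4.
Cage b has sum 11, leaving r4c4 = 3.
The 3 cells of cage e must have product 6, so r3c1 = 3.
Column 1 already has 3, which forces r1c1 = 4.
The 3 cells of cage d must have product 12, leaving r1c2 = 3.
Row 1 now contains 3, so r1c3 = 2.
Row 1 now contains 2, which forces r1c4 = 1.
Cage d needs product 12, which forces r2c1 = 1.
2 is placed in column 3; hence r2c3 = 3.
Column 4 already has 1; hence r2c4 = 2.
2 is placed in column 3, so r3c3 = 1.
Column 1 already has 1, so r4c1 = 2.
Row 4 already has 2, so r4c2 = 1.
Row 3 now contains 1, which forces r3c2 = 2.
Filled in: 4 3 2 1 / 1 4 3 2 / 3 2 1 4 / 2 1 4 3.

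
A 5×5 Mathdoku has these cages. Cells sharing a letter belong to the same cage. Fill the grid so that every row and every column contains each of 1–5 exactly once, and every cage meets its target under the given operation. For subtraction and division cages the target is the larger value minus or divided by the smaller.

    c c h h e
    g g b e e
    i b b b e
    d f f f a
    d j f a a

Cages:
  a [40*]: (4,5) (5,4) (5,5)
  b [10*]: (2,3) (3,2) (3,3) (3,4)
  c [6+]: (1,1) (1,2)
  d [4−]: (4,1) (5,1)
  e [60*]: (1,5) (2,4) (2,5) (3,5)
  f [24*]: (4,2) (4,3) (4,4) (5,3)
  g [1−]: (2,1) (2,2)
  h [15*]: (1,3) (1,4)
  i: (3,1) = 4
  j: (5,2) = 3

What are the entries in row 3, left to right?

Cage b has product 10; hence (2,3) = 1.
Cage i is given, so (3,1) = 4.
Cage j is a single given cell; hence (5,2) = 3.
Row 3 needs a 3, and only (3,5) is open for it.
The only place for 4 in row 1 is (1,2).
Cage c's pair has sum 6, leaving (1,1) = 2.
2 is placed in row 1, leaving (1,5) = 1.
Cage g's pair has difference 1, leaving (2,1) = 3.
Column 2 now contains 4; hence (2,2) = 2.
Column 2 already has 2; hence (4,2) = 1.
1 is placed in column 2; hence (3,2) = 5.
The 4 cells of cage b must have product 10, leaving (3,3) = 2.
Cage b has product 10, so (3,4) = 1.
1 is placed in row 4, leaving (4,1) = 5.
Cage d needs two cells with difference 4; hence (5,1) = 1.
Column 3 now contains 2, which forces (5,3) = 4.
Column 3 already has 4; hence (4,3) = 3.
Cage f has product 24, which forces (4,4) = 2.
Cage a has product 40; hence (4,5) = 4.
Column 4 already has 2, leaving (5,4) = 5.
5 is placed in row 5, leaving (5,5) = 2.
Column 3 now contains 3, which forces (1,3) = 5.
5 is placed in column 4, leaving (1,4) = 3.
5 is placed in column 4, leaving (2,4) = 4.
4 is placed in column 5; hence (2,5) = 5.
Filled in: 2 4 5 3 1 / 3 2 1 4 5 / 4 5 2 1 3 / 5 1 3 2 4 / 1 3 4 5 2.

4 5 2 1 3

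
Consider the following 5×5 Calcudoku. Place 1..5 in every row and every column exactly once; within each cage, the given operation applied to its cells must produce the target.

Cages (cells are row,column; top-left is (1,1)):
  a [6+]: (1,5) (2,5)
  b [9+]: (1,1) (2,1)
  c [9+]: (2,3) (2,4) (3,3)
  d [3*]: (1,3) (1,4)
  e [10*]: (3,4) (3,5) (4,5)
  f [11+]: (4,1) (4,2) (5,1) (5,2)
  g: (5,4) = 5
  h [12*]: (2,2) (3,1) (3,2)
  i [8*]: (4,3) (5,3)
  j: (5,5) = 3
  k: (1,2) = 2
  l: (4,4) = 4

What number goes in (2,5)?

Cage k is a single given cell, which forces (1,2) = 2.
Cage l is a single given cell, so (4,4) = 4.
Cage g is a single given cell, so (5,4) = 5.
Cage j is given, so (5,5) = 3.
4 is placed in row 4, which forces (4,3) = 2.
Cage i's pair has product 8, which forces (5,3) = 4.
Cage f needs sum 11, leaving (5,1) = 2.
Row 5 already has 4, so (5,2) = 1.
The 3 cells of cage h must have product 12, which forces (3,1) = 1.
Row 3 already has 1, which forces (3,4) = 2.
Row 3 now contains 2; hence (3,5) = 5.
5 is placed in column 5, which forces (4,5) = 1.
Column 5 now contains 1, leaving (1,5) = 4.
Cage c needs sum 9; hence (2,3) = 5.
The 3 cells of cage c must have sum 9; hence (2,4) = 1.
Column 5 now contains 1, so (2,5) = 2.
5 is placed in row 3, leaving (3,3) = 3.
4 is placed in row 1, which forces (1,1) = 5.
Column 3 now contains 3, leaving (1,3) = 1.
Column 4 now contains 1, so (1,4) = 3.
5 is placed in row 2, which forces (2,1) = 4.
Cage h has product 12, leaving (2,2) = 3.
3 is placed in row 3, which forces (3,2) = 4.
Column 1 already has 5, which forces (4,1) = 3.
Column 2 now contains 3; hence (4,2) = 5.
The full grid is 5 2 1 3 4 / 4 3 5 1 2 / 1 4 3 2 5 / 3 5 2 4 1 / 2 1 4 5 3.

2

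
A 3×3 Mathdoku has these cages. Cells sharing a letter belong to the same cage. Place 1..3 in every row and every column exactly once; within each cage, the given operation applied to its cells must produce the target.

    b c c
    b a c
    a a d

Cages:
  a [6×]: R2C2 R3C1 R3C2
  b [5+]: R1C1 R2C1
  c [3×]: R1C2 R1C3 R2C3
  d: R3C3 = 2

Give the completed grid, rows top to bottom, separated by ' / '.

Cage c needs product 3, leaving R1C2 = 1.
The 3 cells of cage c must have product 3, so R1C3 = 3.
Cage c needs product 3, so R2C3 = 1.
Cage d is given, leaving R3C3 = 2.
Row 1 now contains 3, which forces R1C1 = 2.
The two cells of cage b must have sum 5; hence R2C1 = 3.
Cage a needs product 6; hence R2C2 = 2.
The 3 cells of cage a must have product 6, so R3C1 = 1.
2 is placed in row 3, which forces R3C2 = 3.

2 1 3 / 3 2 1 / 1 3 2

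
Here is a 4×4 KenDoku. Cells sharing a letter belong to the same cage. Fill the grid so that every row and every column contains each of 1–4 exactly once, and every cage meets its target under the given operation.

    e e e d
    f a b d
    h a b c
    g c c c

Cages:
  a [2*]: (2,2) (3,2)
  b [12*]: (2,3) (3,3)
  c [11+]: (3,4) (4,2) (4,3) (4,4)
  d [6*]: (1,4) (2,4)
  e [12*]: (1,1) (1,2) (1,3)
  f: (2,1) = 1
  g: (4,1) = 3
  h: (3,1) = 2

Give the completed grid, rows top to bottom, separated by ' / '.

F is a freebie, so (2,1) = 1.
Row 2 now contains 1; hence (2,2) = 2.
Row 2 now contains 2, so (2,4) = 3.
Cage h is given, which forces (3,1) = 2.
2 is placed in column 2, leaving (3,2) = 1.
2 is placed in row 3; hence (3,4) = 4.
Cage g is a single given cell; hence (4,1) = 3.
3 is placed in row 4, which forces (4,2) = 4.
3 is placed in column 1, leaving (1,1) = 4.
Column 2 already has 4, leaving (1,2) = 3.
Cage e needs product 12, leaving (1,3) = 1.
Column 4 already has 3, so (1,4) = 2.
Row 2 now contains 3, so (2,3) = 4.
Row 3 now contains 4; hence (3,3) = 3.
Column 3 already has 1, so (4,3) = 2.
Column 4 already has 2, so (4,4) = 1.

4 3 1 2 / 1 2 4 3 / 2 1 3 4 / 3 4 2 1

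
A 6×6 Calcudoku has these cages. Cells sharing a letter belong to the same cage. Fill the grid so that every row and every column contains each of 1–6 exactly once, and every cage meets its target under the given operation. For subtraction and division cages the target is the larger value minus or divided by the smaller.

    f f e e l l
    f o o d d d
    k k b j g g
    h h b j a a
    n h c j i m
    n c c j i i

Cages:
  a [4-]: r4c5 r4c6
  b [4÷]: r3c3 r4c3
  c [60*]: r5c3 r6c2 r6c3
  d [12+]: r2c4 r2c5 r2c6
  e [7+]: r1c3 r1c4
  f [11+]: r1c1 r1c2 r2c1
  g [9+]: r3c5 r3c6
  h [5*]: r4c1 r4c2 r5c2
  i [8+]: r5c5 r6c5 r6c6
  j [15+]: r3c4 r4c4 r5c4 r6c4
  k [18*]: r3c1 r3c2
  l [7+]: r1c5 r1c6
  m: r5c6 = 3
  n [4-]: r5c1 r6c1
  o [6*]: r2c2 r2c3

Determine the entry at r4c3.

The 3 cells of cage h must have product 5, leaving r4c1 = 1.
Cage h needs product 5, leaving r4c2 = 5.
Row 4 already has 1, so r4c3 = 4.
Cage h needs product 5; hence r5c2 = 1.
M is a freebie, which forces r5c6 = 3.
4 is placed in column 3, which forces r3c3 = 1.
The only place for 2 in row 3 is r3c4.
Row 4 needs a 3, and only r4c4 is open for it.
In row 2, 4 can only go at r2c1, so r2c1 = 4.
In column 1, 5 can only go at r1c1, so r1c1 = 5.
The 3 cells of cage f must have sum 11; hence r1c2 = 2.
2 is placed in column 2; hence r2c2 = 3.
3 is placed in row 2, leaving r2c3 = 2.
3 is placed in column 2, which forces r3c2 = 6.
Column 2 now contains 6, so r6c2 = 4.
Row 6 now contains 4, leaving r6c4 = 6.
Row 3 already has 6, which forces r3c1 = 3.
The two cells of cage n must have difference 4, which forces r5c1 = 6.
The 3 cells of cage c must have product 60, which forces r5c3 = 5.
Column 4 already has 6, leaving r5c4 = 4.
4 is placed in row 5, so r5c5 = 2.
6 is placed in row 6, leaving r6c1 = 2.
Cage c has product 60, leaving r6c3 = 3.
3 is placed in column 3, leaving r1c3 = 6.
4 is placed in column 4, leaving r1c4 = 1.
Row 1 already has 1; hence r1c5 = 3.
Row 1 already has 1; hence r1c6 = 4.
1 is placed in column 4, so r2c4 = 5.
4 is placed in column 6; hence r3c6 = 5.
Column 5 now contains 2, leaving r4c5 = 6.
The two cells of cage a must have difference 4, so r4c6 = 2.
Column 6 now contains 5; hence r6c6 = 1.
6 is placed in column 5; hence r2c5 = 1.
1 is placed in column 6; hence r2c6 = 6.
Row 3 now contains 5, which forces r3c5 = 4.
Row 6 already has 1, which forces r6c5 = 5.
Filled in: 5 2 6 1 3 4 / 4 3 2 5 1 6 / 3 6 1 2 4 5 / 1 5 4 3 6 2 / 6 1 5 4 2 3 / 2 4 3 6 5 1.

4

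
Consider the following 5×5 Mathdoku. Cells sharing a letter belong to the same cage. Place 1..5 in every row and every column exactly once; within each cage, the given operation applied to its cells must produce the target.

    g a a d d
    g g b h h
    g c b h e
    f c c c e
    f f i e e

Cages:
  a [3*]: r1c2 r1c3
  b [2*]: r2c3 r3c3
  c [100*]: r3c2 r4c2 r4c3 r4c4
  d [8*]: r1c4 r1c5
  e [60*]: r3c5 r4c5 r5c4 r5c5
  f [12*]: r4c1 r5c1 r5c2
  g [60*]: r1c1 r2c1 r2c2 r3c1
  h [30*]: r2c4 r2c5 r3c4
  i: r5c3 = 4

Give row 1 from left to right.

The 4 cells of cage c must have product 100, which forces r3c2 = 5.
Cage i is given, so r5c3 = 4.
The only place for 5 in row 1 is r1c1.
Row 4 needs a 3, and only r4c5 is open for it.
In row 4, 2 can only go at r4c1, so r4c1 = 2.
The 3 cells of cage f must have product 12, which forces r5c1 = 3.
The 3 cells of cage f must have product 12; hence r5c2 = 2.
Cage g needs product 60, which forces r2c2 = 3.
Cage e has product 60, which forces r3c5 = 4.
3 is placed in column 2, leaving r1c2 = 1.
The two cells of cage a must have product 3, which forces r1c3 = 3.
Cage d's pair has product 8, which forces r1c4 = 4.
4 is placed in column 5; hence r1c5 = 2.
Cage g needs product 60, so r2c1 = 4.
Column 5 now contains 2; hence r2c5 = 5.
Row 3 now contains 4, which forces r3c1 = 1.
1 is placed in row 3, which forces r3c3 = 2.
Cage h needs product 30, leaving r3c4 = 3.
Column 2 now contains 1, leaving r4c2 = 4.
5 is placed in column 5, so r5c5 = 1.
Column 3 already has 2, so r2c3 = 1.
5 is placed in row 2, so r2c4 = 2.
Column 3 already has 1; hence r4c3 = 5.
Row 4 already has 5; hence r4c4 = 1.
Row 5 already has 1, leaving r5c4 = 5.
Filled in: 5 1 3 4 2 / 4 3 1 2 5 / 1 5 2 3 4 / 2 4 5 1 3 / 3 2 4 5 1.

5 1 3 4 2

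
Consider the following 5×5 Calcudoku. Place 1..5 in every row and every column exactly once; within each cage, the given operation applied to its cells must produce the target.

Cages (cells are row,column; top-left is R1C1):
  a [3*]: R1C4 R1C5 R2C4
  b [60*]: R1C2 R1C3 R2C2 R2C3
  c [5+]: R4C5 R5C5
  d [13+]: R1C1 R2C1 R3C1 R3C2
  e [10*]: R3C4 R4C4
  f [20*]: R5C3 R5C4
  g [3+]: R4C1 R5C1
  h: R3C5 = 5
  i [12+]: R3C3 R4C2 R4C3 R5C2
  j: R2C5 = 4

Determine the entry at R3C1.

Cage a needs product 3, which forces R1C4 = 3.
Cage a needs product 3, so R1C5 = 1.
The 3 cells of cage a must have product 3; hence R2C4 = 1.
Cage j is given, so R2C5 = 4.
Cage h is given, leaving R3C5 = 5.
Row 3 already has 5, so R3C4 = 2.
Cage e's pair has product 10, so R4C4 = 5.
Column 4 now contains 5; hence R5C4 = 4.
Row 5 already has 4, leaving R5C3 = 5.
Cage b needs product 60, which forces R1C2 = 5.
Column 3 now contains 5, so R1C3 = 2.
The 4 cells of cage b must have product 60, so R2C2 = 2.
Cage b has product 60; hence R2C3 = 3.
Column 3 already has 3, leaving R3C3 = 4.
Column 3 now contains 4, which forces R4C3 = 1.
5 is placed in row 1, which forces R1C1 = 4.
Row 2 already has 3, leaving R2C1 = 5.
Row 4 already has 1, leaving R4C1 = 2.
The 4 cells of cage i must have sum 12; hence R4C2 = 4.
Row 4 already has 2; hence R4C5 = 3.
The two cells of cage g must have sum 3, leaving R5C1 = 1.
Cage i needs sum 12; hence R5C2 = 3.
Column 5 already has 3, leaving R5C5 = 2.
Column 1 now contains 1; hence R3C1 = 3.
Column 2 already has 3, so R3C2 = 1.
Filled in: 4 5 2 3 1 / 5 2 3 1 4 / 3 1 4 2 5 / 2 4 1 5 3 / 1 3 5 4 2.

3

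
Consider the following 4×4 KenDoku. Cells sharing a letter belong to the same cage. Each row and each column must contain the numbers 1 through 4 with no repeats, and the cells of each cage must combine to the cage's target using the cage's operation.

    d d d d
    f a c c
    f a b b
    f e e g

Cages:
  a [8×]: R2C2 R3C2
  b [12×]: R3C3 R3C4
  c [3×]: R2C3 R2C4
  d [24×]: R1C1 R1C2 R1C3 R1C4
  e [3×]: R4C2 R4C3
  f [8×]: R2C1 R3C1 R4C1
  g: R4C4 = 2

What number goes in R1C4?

4

Cage g is a single given cell, leaving R4C4 = 2.
The only place for 1 in row 3 is R3C1.
Cage f needs product 8, which forces R2C1 = 2.
2 is placed in row 2, which forces R2C2 = 4.
4 is placed in column 2, which forces R3C2 = 2.
Column 1 now contains 1; hence R4C1 = 4.
4 is placed in column 1, which forces R1C1 = 3.
Cage d has product 24; hence R1C2 = 1.
Cage d needs product 24; hence R1C3 = 2.
Cage d needs product 24, so R1C4 = 4.
Column 4 now contains 4, so R3C4 = 3.
Column 2 already has 1, so R4C2 = 3.
3 is placed in row 4; hence R4C3 = 1.
1 is placed in column 3; hence R2C3 = 3.
Column 4 now contains 3, so R2C4 = 1.
Row 3 already has 3, leaving R3C3 = 4.
Completed grid: 3 1 2 4 / 2 4 3 1 / 1 2 4 3 / 4 3 1 2.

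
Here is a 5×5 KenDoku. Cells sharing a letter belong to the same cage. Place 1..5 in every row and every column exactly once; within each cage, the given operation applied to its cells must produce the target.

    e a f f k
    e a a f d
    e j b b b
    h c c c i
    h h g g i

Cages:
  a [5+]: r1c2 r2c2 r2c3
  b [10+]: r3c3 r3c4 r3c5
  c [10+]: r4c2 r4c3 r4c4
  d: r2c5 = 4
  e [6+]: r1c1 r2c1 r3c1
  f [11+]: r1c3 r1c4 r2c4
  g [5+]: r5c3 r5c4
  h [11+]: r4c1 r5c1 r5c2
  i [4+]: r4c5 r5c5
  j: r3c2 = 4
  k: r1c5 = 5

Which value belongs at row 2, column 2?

3

Cage k is given, leaving r1c5 = 5.
Cage d is a single given cell, leaving r2c5 = 4.
Cage j is a single given cell, so r3c2 = 4.
The 3 cells of cage f must have sum 11, so r2c4 = 5.
The 3 cells of cage b must have sum 10, which forces r3c3 = 5.
Cage c needs sum 10, which forces r4c2 = 5.
Cage h has sum 11, so r5c1 = 5.
Row 1 needs a 3, and only r1c1 is open for it.
3 is placed in column 1; hence r4c1 = 4.
Cage h has sum 11; hence r5c2 = 2.
Column 2 now contains 2; hence r1c2 = 1.
Cage a needs sum 5; hence r2c2 = 3.
The 3 cells of cage a must have sum 5, so r2c3 = 1.
1 is placed in column 3, leaving r5c3 = 4.
4 is placed in row 5, leaving r5c4 = 1.
Row 5 now contains 1; hence r5c5 = 3.
4 is placed in column 3, so r1c3 = 2.
Cage f has sum 11, which forces r1c4 = 4.
1 is placed in row 2; hence r2c1 = 2.
Cage e needs sum 6, leaving r3c1 = 1.
Cage b needs sum 10; hence r3c4 = 3.
Column 5 now contains 3, so r3c5 = 2.
2 is placed in column 3; hence r4c3 = 3.
Column 4 now contains 3, which forces r4c4 = 2.
Column 5 now contains 3, so r4c5 = 1.
Filled in: 3 1 2 4 5 / 2 3 1 5 4 / 1 4 5 3 2 / 4 5 3 2 1 / 5 2 4 1 3.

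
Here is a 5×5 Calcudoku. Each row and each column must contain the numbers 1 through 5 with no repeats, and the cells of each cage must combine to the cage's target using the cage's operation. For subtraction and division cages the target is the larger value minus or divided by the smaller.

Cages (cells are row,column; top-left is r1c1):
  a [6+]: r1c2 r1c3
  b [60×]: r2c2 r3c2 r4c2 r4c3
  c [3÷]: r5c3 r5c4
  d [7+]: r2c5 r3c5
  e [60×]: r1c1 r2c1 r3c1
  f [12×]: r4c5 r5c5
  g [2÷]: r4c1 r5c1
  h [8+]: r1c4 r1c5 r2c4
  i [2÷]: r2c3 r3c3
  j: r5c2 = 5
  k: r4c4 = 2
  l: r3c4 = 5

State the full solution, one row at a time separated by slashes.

L is a freebie, so r3c4 = 5.
Cage k is a single given cell; hence r4c4 = 2.
J is a freebie, so r5c2 = 5.
Cage b has product 60, so r4c3 = 5.
Cage g needs two cells with quotient 2; hence r5c1 = 2.
The only place for 5 in row 1 is r1c1.
Row 2 needs a 2, and only r2c3 is open for it.
Cage a's pair has sum 6, leaving r1c2 = 2.
Column 3 already has 2, leaving r1c3 = 4.
Column 3 already has 4, leaving r3c3 = 1.
1 is placed in column 3, so r5c3 = 3.
Row 5 now contains 3, leaving r5c4 = 1.
Row 5 now contains 3, which forces r5c5 = 4.
Column 4 now contains 1, leaving r1c4 = 3.
The 3 cells of cage h must have sum 8, which forces r1c5 = 1.
Cage h has sum 8, which forces r2c4 = 4.
Cage d's pair has sum 7, so r2c5 = 5.
The two cells of cage d must have sum 7, so r3c5 = 2.
Column 5 now contains 4, so r4c5 = 3.
Row 2 already has 4, so r2c1 = 3.
Row 2 now contains 3, which forces r2c2 = 1.
Cage e has product 60; hence r3c1 = 4.
Row 3 now contains 4; hence r3c2 = 3.
Column 1 already has 4, which forces r4c1 = 1.
Column 2 now contains 1, so r4c2 = 4.

5 2 4 3 1 / 3 1 2 4 5 / 4 3 1 5 2 / 1 4 5 2 3 / 2 5 3 1 4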